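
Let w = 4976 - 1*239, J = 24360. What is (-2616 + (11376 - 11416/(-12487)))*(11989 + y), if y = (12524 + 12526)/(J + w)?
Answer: 12721802375675296/121111413 ≈ 1.0504e+8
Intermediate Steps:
w = 4737 (w = 4976 - 239 = 4737)
y = 8350/9699 (y = (12524 + 12526)/(24360 + 4737) = 25050/29097 = 25050*(1/29097) = 8350/9699 ≈ 0.86091)
(-2616 + (11376 - 11416/(-12487)))*(11989 + y) = (-2616 + (11376 - 11416/(-12487)))*(11989 + 8350/9699) = (-2616 + (11376 - 11416*(-1/12487)))*(116289661/9699) = (-2616 + (11376 + 11416/12487))*(116289661/9699) = (-2616 + 142063528/12487)*(116289661/9699) = (109397536/12487)*(116289661/9699) = 12721802375675296/121111413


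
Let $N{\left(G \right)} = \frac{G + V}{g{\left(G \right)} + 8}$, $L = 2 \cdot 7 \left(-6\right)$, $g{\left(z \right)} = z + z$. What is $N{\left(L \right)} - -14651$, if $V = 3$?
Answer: $\frac{2344241}{160} \approx 14652.0$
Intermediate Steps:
$g{\left(z \right)} = 2 z$
$L = -84$ ($L = 14 \left(-6\right) = -84$)
$N{\left(G \right)} = \frac{3 + G}{8 + 2 G}$ ($N{\left(G \right)} = \frac{G + 3}{2 G + 8} = \frac{3 + G}{8 + 2 G}$)
$N{\left(L \right)} - -14651 = \frac{3 - 84}{2 \left(4 - 84\right)} - -14651 = \frac{1}{2} \frac{1}{-80} \left(-81\right) + 14651 = \frac{1}{2} \left(- \frac{1}{80}\right) \left(-81\right) + 14651 = \frac{81}{160} + 14651 = \frac{2344241}{160}$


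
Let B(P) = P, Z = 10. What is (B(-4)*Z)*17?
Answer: -680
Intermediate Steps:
(B(-4)*Z)*17 = -4*10*17 = -40*17 = -680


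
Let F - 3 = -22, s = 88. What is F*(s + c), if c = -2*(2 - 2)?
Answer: -1672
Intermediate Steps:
F = -19 (F = 3 - 22 = -19)
c = 0 (c = -2*0 = 0)
F*(s + c) = -19*(88 + 0) = -19*88 = -1672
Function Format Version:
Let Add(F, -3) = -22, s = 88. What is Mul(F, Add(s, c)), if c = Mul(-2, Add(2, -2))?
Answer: -1672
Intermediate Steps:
F = -19 (F = Add(3, -22) = -19)
c = 0 (c = Mul(-2, 0) = 0)
Mul(F, Add(s, c)) = Mul(-19, Add(88, 0)) = Mul(-19, 88) = -1672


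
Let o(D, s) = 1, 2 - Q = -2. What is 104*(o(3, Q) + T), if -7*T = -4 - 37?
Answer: 4992/7 ≈ 713.14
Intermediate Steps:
Q = 4 (Q = 2 - 1*(-2) = 2 + 2 = 4)
T = 41/7 (T = -(-4 - 37)/7 = -1/7*(-41) = 41/7 ≈ 5.8571)
104*(o(3, Q) + T) = 104*(1 + 41/7) = 104*(48/7) = 4992/7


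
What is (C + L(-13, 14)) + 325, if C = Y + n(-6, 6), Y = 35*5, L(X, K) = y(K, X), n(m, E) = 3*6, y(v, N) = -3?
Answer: 515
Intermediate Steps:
n(m, E) = 18
L(X, K) = -3
Y = 175
C = 193 (C = 175 + 18 = 193)
(C + L(-13, 14)) + 325 = (193 - 3) + 325 = 190 + 325 = 515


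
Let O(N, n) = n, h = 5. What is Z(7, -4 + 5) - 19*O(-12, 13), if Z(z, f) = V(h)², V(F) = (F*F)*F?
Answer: 15378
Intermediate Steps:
V(F) = F³ (V(F) = F²*F = F³)
Z(z, f) = 15625 (Z(z, f) = (5³)² = 125² = 15625)
Z(7, -4 + 5) - 19*O(-12, 13) = 15625 - 19*13 = 15625 - 247 = 15378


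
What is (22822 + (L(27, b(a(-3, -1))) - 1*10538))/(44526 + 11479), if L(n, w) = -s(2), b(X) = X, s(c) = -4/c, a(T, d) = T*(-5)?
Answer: 12286/56005 ≈ 0.21937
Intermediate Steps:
a(T, d) = -5*T
L(n, w) = 2 (L(n, w) = -(-4)/2 = -1*(-2) = 2)
(22822 + (L(27, b(a(-3, -1))) - 1*10538))/(44526 + 11479) = (22822 + (2 - 1*10538))/(44526 + 11479) = (22822 + (2 - 10538))/56005 = (22822 - 10536)*(1/56005) = 12286*(1/56005) = 12286/56005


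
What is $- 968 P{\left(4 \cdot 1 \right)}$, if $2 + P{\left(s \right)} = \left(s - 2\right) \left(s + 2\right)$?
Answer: $-9680$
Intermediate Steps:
$P{\left(s \right)} = -2 + \left(-2 + s\right) \left(2 + s\right)$ ($P{\left(s \right)} = -2 + \left(s - 2\right) \left(s + 2\right) = -2 + \left(-2 + s\right) \left(2 + s\right)$)
$- 968 P{\left(4 \cdot 1 \right)} = - 968 \left(-6 + \left(4 \cdot 1\right)^{2}\right) = - 968 \left(-6 + 4^{2}\right) = - 968 \left(-6 + 16\right) = \left(-968\right) 10 = -9680$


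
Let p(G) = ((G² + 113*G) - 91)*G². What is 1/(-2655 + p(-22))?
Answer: -1/1015667 ≈ -9.8458e-7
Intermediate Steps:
p(G) = G²*(-91 + G² + 113*G) (p(G) = (-91 + G² + 113*G)*G² = G²*(-91 + G² + 113*G))
1/(-2655 + p(-22)) = 1/(-2655 + (-22)²*(-91 + (-22)² + 113*(-22))) = 1/(-2655 + 484*(-91 + 484 - 2486)) = 1/(-2655 + 484*(-2093)) = 1/(-2655 - 1013012) = 1/(-1015667) = -1/1015667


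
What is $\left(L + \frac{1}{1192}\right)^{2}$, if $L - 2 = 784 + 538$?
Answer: $\frac{2490743647681}{1420864} \approx 1.753 \cdot 10^{6}$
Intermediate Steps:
$L = 1324$ ($L = 2 + \left(784 + 538\right) = 2 + 1322 = 1324$)
$\left(L + \frac{1}{1192}\right)^{2} = \left(1324 + \frac{1}{1192}\right)^{2} = \left(\frac{1578209}{1192}\right)^{2} = \frac{2490743647681}{1420864}$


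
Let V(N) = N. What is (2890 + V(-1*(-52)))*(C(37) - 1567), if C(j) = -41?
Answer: -4730736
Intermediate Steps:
(2890 + V(-1*(-52)))*(C(37) - 1567) = (2890 - 1*(-52))*(-41 - 1567) = (2890 + 52)*(-1608) = 2942*(-1608) = -4730736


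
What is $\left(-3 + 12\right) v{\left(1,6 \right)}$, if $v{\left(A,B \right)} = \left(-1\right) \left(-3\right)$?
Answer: $27$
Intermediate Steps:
$v{\left(A,B \right)} = 3$
$\left(-3 + 12\right) v{\left(1,6 \right)} = \left(-3 + 12\right) 3 = 9 \cdot 3 = 27$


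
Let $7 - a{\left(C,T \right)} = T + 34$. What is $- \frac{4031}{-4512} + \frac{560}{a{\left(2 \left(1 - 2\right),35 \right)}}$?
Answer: $- \frac{1138399}{139872} \approx -8.1389$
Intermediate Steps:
$a{\left(C,T \right)} = -27 - T$ ($a{\left(C,T \right)} = 7 - \left(T + 34\right) = 7 - \left(34 + T\right) = -27 - T$)
$- \frac{4031}{-4512} + \frac{560}{a{\left(2 \left(1 - 2\right),35 \right)}} = - \frac{4031}{-4512} + \frac{560}{-27 - 35} = \left(-4031\right) \left(- \frac{1}{4512}\right) + \frac{560}{-27 - 35} = \frac{4031}{4512} + \frac{560}{-62} = \frac{4031}{4512} + 560 \left(- \frac{1}{62}\right) = \frac{4031}{4512} - \frac{280}{31} = - \frac{1138399}{139872}$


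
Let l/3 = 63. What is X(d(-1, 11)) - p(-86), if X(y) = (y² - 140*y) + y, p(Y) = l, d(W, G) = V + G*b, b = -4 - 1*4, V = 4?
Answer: 18543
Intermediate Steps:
b = -8 (b = -4 - 4 = -8)
d(W, G) = 4 - 8*G (d(W, G) = 4 + G*(-8) = 4 - 8*G)
l = 189 (l = 3*63 = 189)
p(Y) = 189
X(y) = y² - 139*y
X(d(-1, 11)) - p(-86) = (4 - 8*11)*(-139 + (4 - 8*11)) - 1*189 = (4 - 88)*(-139 + (4 - 88)) - 189 = -84*(-139 - 84) - 189 = -84*(-223) - 189 = 18732 - 189 = 18543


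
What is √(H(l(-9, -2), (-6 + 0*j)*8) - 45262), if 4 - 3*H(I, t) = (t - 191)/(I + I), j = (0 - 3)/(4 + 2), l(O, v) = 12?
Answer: I*√6517058/12 ≈ 212.74*I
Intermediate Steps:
j = -½ (j = -3/6 = -3*⅙ = -½ ≈ -0.50000)
H(I, t) = 4/3 - (-191 + t)/(6*I) (H(I, t) = 4/3 - (t - 191)/(3*(I + I)) = 4/3 - (-191 + t)/(3*(2*I)) = 4/3 - (-191 + t)*1/(2*I)/3 = 4/3 - (-191 + t)/(6*I))
√(H(l(-9, -2), (-6 + 0*j)*8) - 45262) = √((⅙)*(191 - (-6 + 0*(-½))*8 + 8*12)/12 - 45262) = √((⅙)*(1/12)*(191 - (-6 + 0)*8 + 96) - 45262) = √((⅙)*(1/12)*(191 - (-6)*8 + 96) - 45262) = √((⅙)*(1/12)*(191 - 1*(-48) + 96) - 45262) = √((⅙)*(1/12)*(191 + 48 + 96) - 45262) = √((⅙)*(1/12)*335 - 45262) = √(335/72 - 45262) = √(-3258529/72) = I*√6517058/12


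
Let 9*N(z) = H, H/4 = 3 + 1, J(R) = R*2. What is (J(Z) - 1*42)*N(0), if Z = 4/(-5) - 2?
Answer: -3808/45 ≈ -84.622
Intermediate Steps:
Z = -14/5 (Z = -⅕*4 - 2 = -⅘ - 2 = -14/5 ≈ -2.8000)
J(R) = 2*R
H = 16 (H = 4*(3 + 1) = 4*4 = 16)
N(z) = 16/9 (N(z) = (⅑)*16 = 16/9)
(J(Z) - 1*42)*N(0) = (2*(-14/5) - 1*42)*(16/9) = (-28/5 - 42)*(16/9) = -238/5*16/9 = -3808/45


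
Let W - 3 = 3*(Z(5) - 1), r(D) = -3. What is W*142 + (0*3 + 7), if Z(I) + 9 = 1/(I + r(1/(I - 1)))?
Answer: -3614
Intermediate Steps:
Z(I) = -9 + 1/(-3 + I) (Z(I) = -9 + 1/(I - 3) = -9 + 1/(-3 + I))
W = -51/2 (W = 3 + 3*((28 - 9*5)/(-3 + 5) - 1) = 3 + 3*((28 - 45)/2 - 1) = 3 + 3*((1/2)*(-17) - 1) = 3 + 3*(-17/2 - 1) = 3 + 3*(-19/2) = 3 - 57/2 = -51/2 ≈ -25.500)
W*142 + (0*3 + 7) = -51/2*142 + (0*3 + 7) = -3621 + (0 + 7) = -3621 + 7 = -3614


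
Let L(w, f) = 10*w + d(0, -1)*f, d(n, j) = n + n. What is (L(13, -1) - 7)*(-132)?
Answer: -16236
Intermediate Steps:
d(n, j) = 2*n
L(w, f) = 10*w (L(w, f) = 10*w + (2*0)*f = 10*w + 0*f = 10*w + 0 = 10*w)
(L(13, -1) - 7)*(-132) = (10*13 - 7)*(-132) = (130 - 7)*(-132) = 123*(-132) = -16236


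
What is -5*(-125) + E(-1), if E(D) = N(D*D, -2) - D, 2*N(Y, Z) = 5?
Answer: 1257/2 ≈ 628.50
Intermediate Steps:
N(Y, Z) = 5/2 (N(Y, Z) = (½)*5 = 5/2)
E(D) = 5/2 - D
-5*(-125) + E(-1) = -5*(-125) + (5/2 - 1*(-1)) = 625 + (5/2 + 1) = 625 + 7/2 = 1257/2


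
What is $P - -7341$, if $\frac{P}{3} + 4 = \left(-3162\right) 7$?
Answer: $-59073$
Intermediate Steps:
$P = -66414$ ($P = -12 + 3 \left(\left(-3162\right) 7\right) = -12 + 3 \left(-22134\right) = -12 - 66402 = -66414$)
$P - -7341 = -66414 - -7341 = -66414 + 7341 = -59073$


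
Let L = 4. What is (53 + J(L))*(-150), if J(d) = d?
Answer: -8550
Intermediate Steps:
(53 + J(L))*(-150) = (53 + 4)*(-150) = 57*(-150) = -8550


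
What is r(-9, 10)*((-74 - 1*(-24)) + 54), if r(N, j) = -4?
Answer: -16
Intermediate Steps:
r(-9, 10)*((-74 - 1*(-24)) + 54) = -4*((-74 - 1*(-24)) + 54) = -4*((-74 + 24) + 54) = -4*(-50 + 54) = -4*4 = -16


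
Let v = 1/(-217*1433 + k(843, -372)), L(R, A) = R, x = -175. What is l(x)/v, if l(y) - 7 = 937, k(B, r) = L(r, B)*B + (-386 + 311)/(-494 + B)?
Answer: -205764121792/349 ≈ -5.8958e+8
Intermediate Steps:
k(B, r) = -75/(-494 + B) + B*r (k(B, r) = r*B + (-386 + 311)/(-494 + B) = B*r - 75/(-494 + B) = -75/(-494 + B) + B*r)
l(y) = 944 (l(y) = 7 + 937 = 944)
v = -349/217970468 (v = 1/(-217*1433 + (-75 - 372*843**2 - 494*843*(-372))/(-494 + 843)) = 1/(-310961 + (-75 - 372*710649 + 154916424)/349) = 1/(-310961 + (-75 - 264361428 + 154916424)/349) = 1/(-310961 + (1/349)*(-109445079)) = 1/(-310961 - 109445079/349) = 1/(-217970468/349) = -349/217970468 ≈ -1.6011e-6)
l(x)/v = 944/(-349/217970468) = 944*(-217970468/349) = -205764121792/349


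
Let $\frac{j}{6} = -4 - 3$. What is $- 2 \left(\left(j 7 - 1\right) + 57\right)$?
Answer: $476$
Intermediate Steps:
$j = -42$ ($j = 6 \left(-4 - 3\right) = 6 \left(-7\right) = -42$)
$- 2 \left(\left(j 7 - 1\right) + 57\right) = - 2 \left(\left(\left(-42\right) 7 - 1\right) + 57\right) = - 2 \left(\left(-294 - 1\right) + 57\right) = - 2 \left(-295 + 57\right) = \left(-2\right) \left(-238\right) = 476$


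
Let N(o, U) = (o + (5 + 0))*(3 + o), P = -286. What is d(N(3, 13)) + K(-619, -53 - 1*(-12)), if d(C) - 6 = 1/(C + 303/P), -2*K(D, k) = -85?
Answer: 1302797/26850 ≈ 48.521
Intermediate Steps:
K(D, k) = 85/2 (K(D, k) = -½*(-85) = 85/2)
N(o, U) = (3 + o)*(5 + o) (N(o, U) = (o + 5)*(3 + o) = (5 + o)*(3 + o) = (3 + o)*(5 + o))
d(C) = 6 + 1/(-303/286 + C) (d(C) = 6 + 1/(C + 303/(-286)) = 6 + 1/(C + 303*(-1/286)) = 6 + 1/(C - 303/286) = 6 + 1/(-303/286 + C))
d(N(3, 13)) + K(-619, -53 - 1*(-12)) = 4*(383 - 429*(15 + 3² + 8*3))/(303 - 286*(15 + 3² + 8*3)) + 85/2 = 4*(383 - 429*(15 + 9 + 24))/(303 - 286*(15 + 9 + 24)) + 85/2 = 4*(383 - 429*48)/(303 - 286*48) + 85/2 = 4*(383 - 20592)/(303 - 13728) + 85/2 = 4*(-20209)/(-13425) + 85/2 = 4*(-1/13425)*(-20209) + 85/2 = 80836/13425 + 85/2 = 1302797/26850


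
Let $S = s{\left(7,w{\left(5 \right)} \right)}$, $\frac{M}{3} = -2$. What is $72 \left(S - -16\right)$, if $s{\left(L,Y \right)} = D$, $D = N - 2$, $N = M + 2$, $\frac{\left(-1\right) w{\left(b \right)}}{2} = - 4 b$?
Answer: $720$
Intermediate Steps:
$M = -6$ ($M = 3 \left(-2\right) = -6$)
$w{\left(b \right)} = 8 b$ ($w{\left(b \right)} = - 2 \left(- 4 b\right) = 8 b$)
$N = -4$ ($N = -6 + 2 = -4$)
$D = -6$ ($D = -4 - 2 = -6$)
$s{\left(L,Y \right)} = -6$
$S = -6$
$72 \left(S - -16\right) = 72 \left(-6 - -16\right) = 72 \left(-6 + \left(-4 + 20\right)\right) = 72 \left(-6 + 16\right) = 72 \cdot 10 = 720$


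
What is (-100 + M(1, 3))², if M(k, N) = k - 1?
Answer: 10000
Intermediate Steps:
M(k, N) = -1 + k
(-100 + M(1, 3))² = (-100 + (-1 + 1))² = (-100 + 0)² = (-100)² = 10000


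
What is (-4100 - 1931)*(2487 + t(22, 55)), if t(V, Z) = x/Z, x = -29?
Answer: -824775436/55 ≈ -1.4996e+7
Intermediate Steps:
t(V, Z) = -29/Z
(-4100 - 1931)*(2487 + t(22, 55)) = (-4100 - 1931)*(2487 - 29/55) = -6031*(2487 - 29*1/55) = -6031*(2487 - 29/55) = -6031*136756/55 = -824775436/55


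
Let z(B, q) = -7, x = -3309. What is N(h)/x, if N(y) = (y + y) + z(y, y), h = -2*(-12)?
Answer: -41/3309 ≈ -0.012390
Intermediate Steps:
h = 24
N(y) = -7 + 2*y (N(y) = (y + y) - 7 = 2*y - 7 = -7 + 2*y)
N(h)/x = (-7 + 2*24)/(-3309) = (-7 + 48)*(-1/3309) = 41*(-1/3309) = -41/3309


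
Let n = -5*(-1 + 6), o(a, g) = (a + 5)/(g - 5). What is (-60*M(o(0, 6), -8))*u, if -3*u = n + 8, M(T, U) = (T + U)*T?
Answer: 5100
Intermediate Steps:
o(a, g) = (5 + a)/(-5 + g)
n = -25 (n = -5*5 = -25)
M(T, U) = T*(T + U)
u = 17/3 (u = -(-25 + 8)/3 = -⅓*(-17) = 17/3 ≈ 5.6667)
(-60*M(o(0, 6), -8))*u = -60*(5 + 0)/(-5 + 6)*((5 + 0)/(-5 + 6) - 8)*(17/3) = -60*5/1*(5/1 - 8)*(17/3) = -60*1*5*(1*5 - 8)*(17/3) = -300*(5 - 8)*(17/3) = -300*(-3)*(17/3) = -60*(-15)*(17/3) = 900*(17/3) = 5100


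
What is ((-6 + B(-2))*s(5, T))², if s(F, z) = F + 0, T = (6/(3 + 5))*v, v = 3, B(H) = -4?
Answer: 2500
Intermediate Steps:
T = 9/4 (T = (6/(3 + 5))*3 = (6/8)*3 = ((⅛)*6)*3 = (¾)*3 = 9/4 ≈ 2.2500)
s(F, z) = F
((-6 + B(-2))*s(5, T))² = ((-6 - 4)*5)² = (-10*5)² = (-50)² = 2500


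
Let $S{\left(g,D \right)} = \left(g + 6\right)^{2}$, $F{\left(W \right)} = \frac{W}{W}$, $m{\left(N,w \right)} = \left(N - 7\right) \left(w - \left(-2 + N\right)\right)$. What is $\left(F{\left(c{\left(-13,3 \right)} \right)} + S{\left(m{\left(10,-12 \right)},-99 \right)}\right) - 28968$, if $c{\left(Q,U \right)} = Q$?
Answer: $-26051$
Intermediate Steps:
$m{\left(N,w \right)} = \left(-7 + N\right) \left(2 + w - N\right)$
$F{\left(W \right)} = 1$
$S{\left(g,D \right)} = \left(6 + g\right)^{2}$
$\left(F{\left(c{\left(-13,3 \right)} \right)} + S{\left(m{\left(10,-12 \right)},-99 \right)}\right) - 28968 = \left(1 + \left(6 - 60\right)^{2}\right) - 28968 = \left(1 + \left(-54\right)^{2}\right) - 28968 = \left(1 + 2916\right) - 28968 = 2917 - 28968 = -26051$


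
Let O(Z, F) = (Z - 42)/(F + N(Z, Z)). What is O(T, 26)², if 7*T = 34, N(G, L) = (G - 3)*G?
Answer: 1225/1089 ≈ 1.1249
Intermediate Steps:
N(G, L) = G*(-3 + G) (N(G, L) = (-3 + G)*G = G*(-3 + G))
T = 34/7 (T = (⅐)*34 = 34/7 ≈ 4.8571)
O(Z, F) = (-42 + Z)/(F + Z*(-3 + Z)) (O(Z, F) = (Z - 42)/(F + Z*(-3 + Z)) = (-42 + Z)/(F + Z*(-3 + Z)))
O(T, 26)² = ((-42 + 34/7)/(26 + 34*(-3 + 34/7)/7))² = (-260/7/(26 + (34/7)*(13/7)))² = (-260/7/(26 + 442/49))² = (-260/7/(1716/49))² = ((49/1716)*(-260/7))² = (-35/33)² = 1225/1089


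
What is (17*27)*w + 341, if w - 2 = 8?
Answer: 4931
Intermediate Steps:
w = 10 (w = 2 + 8 = 10)
(17*27)*w + 341 = (17*27)*10 + 341 = 459*10 + 341 = 4590 + 341 = 4931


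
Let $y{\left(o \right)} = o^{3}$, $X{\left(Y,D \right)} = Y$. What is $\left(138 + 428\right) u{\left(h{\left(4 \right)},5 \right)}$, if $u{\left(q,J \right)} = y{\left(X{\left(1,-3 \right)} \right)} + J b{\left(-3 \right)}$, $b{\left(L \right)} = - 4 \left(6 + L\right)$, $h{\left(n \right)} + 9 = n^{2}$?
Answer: $-33394$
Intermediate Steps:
$h{\left(n \right)} = -9 + n^{2}$
$b{\left(L \right)} = -24 - 4 L$
$u{\left(q,J \right)} = 1 - 12 J$ ($u{\left(q,J \right)} = 1^{3} + J \left(-24 - -12\right) = 1 + J \left(-24 + 12\right) = 1 + J \left(-12\right) = 1 - 12 J$)
$\left(138 + 428\right) u{\left(h{\left(4 \right)},5 \right)} = \left(138 + 428\right) \left(1 - 60\right) = 566 \left(1 - 60\right) = 566 \left(-59\right) = -33394$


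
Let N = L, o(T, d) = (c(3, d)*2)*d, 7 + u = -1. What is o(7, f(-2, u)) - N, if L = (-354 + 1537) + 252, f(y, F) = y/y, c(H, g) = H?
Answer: -1429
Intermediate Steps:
u = -8 (u = -7 - 1 = -8)
f(y, F) = 1
o(T, d) = 6*d (o(T, d) = (3*2)*d = 6*d)
L = 1435 (L = 1183 + 252 = 1435)
N = 1435
o(7, f(-2, u)) - N = 6*1 - 1*1435 = 6 - 1435 = -1429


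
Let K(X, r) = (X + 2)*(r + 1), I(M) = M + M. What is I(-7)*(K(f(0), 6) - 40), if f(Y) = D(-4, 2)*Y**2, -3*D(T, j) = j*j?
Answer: 364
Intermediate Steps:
I(M) = 2*M
D(T, j) = -j**2/3 (D(T, j) = -j*j/3 = -j**2/3)
f(Y) = -4*Y**2/3 (f(Y) = (-1/3*2**2)*Y**2 = (-1/3*4)*Y**2 = -4*Y**2/3)
K(X, r) = (1 + r)*(2 + X) (K(X, r) = (2 + X)*(1 + r) = (1 + r)*(2 + X))
I(-7)*(K(f(0), 6) - 40) = (2*(-7))*((2 - 4/3*0**2 + 2*6 - 4/3*0**2*6) - 40) = -14*((2 - 4/3*0 + 12 - 4/3*0*6) - 40) = -14*((2 + 0 + 12 + 0*6) - 40) = -14*((2 + 0 + 12 + 0) - 40) = -14*(14 - 40) = -14*(-26) = 364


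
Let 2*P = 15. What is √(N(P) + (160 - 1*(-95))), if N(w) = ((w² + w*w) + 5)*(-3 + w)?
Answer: √3135/2 ≈ 27.996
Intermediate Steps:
P = 15/2 (P = (½)*15 = 15/2 ≈ 7.5000)
N(w) = (-3 + w)*(5 + 2*w²) (N(w) = ((w² + w²) + 5)*(-3 + w) = (2*w² + 5)*(-3 + w) = (5 + 2*w²)*(-3 + w) = (-3 + w)*(5 + 2*w²))
√(N(P) + (160 - 1*(-95))) = √((-15 - 6*(15/2)² + 2*(15/2)³ + 5*(15/2)) + (160 - 1*(-95))) = √((-15 - 6*225/4 + 2*(3375/8) + 75/2) + (160 + 95)) = √((-15 - 675/2 + 3375/4 + 75/2) + 255) = √(2115/4 + 255) = √(3135/4) = √3135/2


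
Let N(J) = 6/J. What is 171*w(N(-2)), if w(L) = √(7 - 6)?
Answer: 171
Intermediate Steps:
w(L) = 1 (w(L) = √1 = 1)
171*w(N(-2)) = 171*1 = 171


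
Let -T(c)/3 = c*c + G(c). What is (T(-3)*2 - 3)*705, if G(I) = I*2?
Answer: -14805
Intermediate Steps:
G(I) = 2*I
T(c) = -6*c - 3*c**2 (T(c) = -3*(c*c + 2*c) = -3*(c**2 + 2*c) = -6*c - 3*c**2)
(T(-3)*2 - 3)*705 = ((3*(-3)*(-2 - 1*(-3)))*2 - 3)*705 = ((3*(-3)*(-2 + 3))*2 - 3)*705 = ((3*(-3)*1)*2 - 3)*705 = (-9*2 - 3)*705 = (-18 - 3)*705 = -21*705 = -14805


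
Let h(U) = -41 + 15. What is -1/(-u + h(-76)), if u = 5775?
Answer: 1/5801 ≈ 0.00017238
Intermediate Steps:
h(U) = -26
-1/(-u + h(-76)) = -1/(-1*5775 - 26) = -1/(-5775 - 26) = -1/(-5801) = -1*(-1/5801) = 1/5801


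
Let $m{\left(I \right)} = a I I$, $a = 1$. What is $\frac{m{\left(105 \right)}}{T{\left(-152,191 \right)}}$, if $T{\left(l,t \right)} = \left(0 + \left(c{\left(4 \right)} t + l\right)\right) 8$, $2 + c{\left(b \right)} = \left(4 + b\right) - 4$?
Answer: $\frac{2205}{368} \approx 5.9918$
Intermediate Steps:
$c{\left(b \right)} = -2 + b$ ($c{\left(b \right)} = -2 + \left(\left(4 + b\right) - 4\right) = -2 + b$)
$T{\left(l,t \right)} = 8 l + 16 t$ ($T{\left(l,t \right)} = \left(0 + \left(\left(-2 + 4\right) t + l\right)\right) 8 = \left(0 + \left(2 t + l\right)\right) 8 = \left(0 + \left(l + 2 t\right)\right) 8 = \left(l + 2 t\right) 8 = 8 l + 16 t$)
$m{\left(I \right)} = I^{2}$ ($m{\left(I \right)} = 1 I I = I I = I^{2}$)
$\frac{m{\left(105 \right)}}{T{\left(-152,191 \right)}} = \frac{105^{2}}{8 \left(-152\right) + 16 \cdot 191} = \frac{11025}{-1216 + 3056} = \frac{11025}{1840} = 11025 \cdot \frac{1}{1840} = \frac{2205}{368}$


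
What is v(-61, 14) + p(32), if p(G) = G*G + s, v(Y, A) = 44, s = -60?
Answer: 1008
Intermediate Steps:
p(G) = -60 + G**2 (p(G) = G*G - 60 = G**2 - 60 = -60 + G**2)
v(-61, 14) + p(32) = 44 + (-60 + 32**2) = 44 + (-60 + 1024) = 44 + 964 = 1008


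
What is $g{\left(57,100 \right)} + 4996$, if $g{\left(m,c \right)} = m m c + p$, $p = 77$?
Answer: $329973$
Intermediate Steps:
$g{\left(m,c \right)} = 77 + c m^{2}$ ($g{\left(m,c \right)} = m m c + 77 = m^{2} c + 77 = c m^{2} + 77 = 77 + c m^{2}$)
$g{\left(57,100 \right)} + 4996 = \left(77 + 100 \cdot 57^{2}\right) + 4996 = \left(77 + 100 \cdot 3249\right) + 4996 = \left(77 + 324900\right) + 4996 = 324977 + 4996 = 329973$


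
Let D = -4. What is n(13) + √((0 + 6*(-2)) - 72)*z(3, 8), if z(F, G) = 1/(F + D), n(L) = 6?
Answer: 6 - 2*I*√21 ≈ 6.0 - 9.1651*I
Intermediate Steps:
z(F, G) = 1/(-4 + F) (z(F, G) = 1/(F - 4) = 1/(-4 + F))
n(13) + √((0 + 6*(-2)) - 72)*z(3, 8) = 6 + √((0 + 6*(-2)) - 72)/(-4 + 3) = 6 + √((0 - 12) - 72)/(-1) = 6 + √(-12 - 72)*(-1) = 6 + √(-84)*(-1) = 6 + (2*I*√21)*(-1) = 6 - 2*I*√21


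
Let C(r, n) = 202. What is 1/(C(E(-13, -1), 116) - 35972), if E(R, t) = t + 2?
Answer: -1/35770 ≈ -2.7956e-5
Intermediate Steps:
E(R, t) = 2 + t
1/(C(E(-13, -1), 116) - 35972) = 1/(202 - 35972) = 1/(-35770) = -1/35770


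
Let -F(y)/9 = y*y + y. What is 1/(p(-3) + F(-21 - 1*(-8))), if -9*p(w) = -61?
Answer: -9/12575 ≈ -0.00071571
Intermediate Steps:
p(w) = 61/9 (p(w) = -⅑*(-61) = 61/9)
F(y) = -9*y - 9*y² (F(y) = -9*(y*y + y) = -9*(y² + y) = -9*(y + y²) = -9*y - 9*y²)
1/(p(-3) + F(-21 - 1*(-8))) = 1/(61/9 - 9*(-21 - 1*(-8))*(1 + (-21 - 1*(-8)))) = 1/(61/9 - 9*(-21 + 8)*(1 + (-21 + 8))) = 1/(61/9 - 9*(-13)*(1 - 13)) = 1/(61/9 - 9*(-13)*(-12)) = 1/(61/9 - 1404) = 1/(-12575/9) = -9/12575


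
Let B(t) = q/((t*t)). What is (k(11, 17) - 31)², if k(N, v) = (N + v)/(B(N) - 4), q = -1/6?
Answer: 248661361/172225 ≈ 1443.8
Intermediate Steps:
q = -⅙ (q = -1*⅙ = -⅙ ≈ -0.16667)
B(t) = -1/(6*t²)
k(N, v) = (N + v)/(-4 - 1/(6*N²)) (k(N, v) = (N + v)/(-1/(6*N²) - 4) = (N + v)/(-4 - 1/(6*N²)))
(k(11, 17) - 31)² = (6*11²*(-1*11 - 1*17)/(1 + 24*11²) - 31)² = (6*121*(-11 - 17)/(1 + 24*121) - 31)² = (6*121*(-28)/(1 + 2904) - 31)² = (6*121*(-28)/2905 - 31)² = (6*121*(1/2905)*(-28) - 31)² = (-2904/415 - 31)² = (-15769/415)² = 248661361/172225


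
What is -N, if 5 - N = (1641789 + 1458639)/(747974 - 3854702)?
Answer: -517613/86298 ≈ -5.9980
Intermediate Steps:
N = 517613/86298 (N = 5 - (1641789 + 1458639)/(747974 - 3854702) = 5 - 3100428/(-3106728) = 5 - 3100428*(-1)/3106728 = 5 - 1*(-86123/86298) = 5 + 86123/86298 = 517613/86298 ≈ 5.9980)
-N = -1*517613/86298 = -517613/86298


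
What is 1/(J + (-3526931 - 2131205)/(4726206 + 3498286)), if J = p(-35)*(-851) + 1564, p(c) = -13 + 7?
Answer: 2056123/13712925876 ≈ 0.00014994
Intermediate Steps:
p(c) = -6
J = 6670 (J = -6*(-851) + 1564 = 5106 + 1564 = 6670)
1/(J + (-3526931 - 2131205)/(4726206 + 3498286)) = 1/(6670 + (-3526931 - 2131205)/(4726206 + 3498286)) = 1/(6670 - 5658136/8224492) = 1/(6670 - 5658136*1/8224492) = 1/(6670 - 1414534/2056123) = 1/(13712925876/2056123) = 2056123/13712925876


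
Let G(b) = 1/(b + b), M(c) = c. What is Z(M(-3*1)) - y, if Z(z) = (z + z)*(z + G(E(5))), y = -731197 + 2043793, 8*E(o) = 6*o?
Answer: -6562894/5 ≈ -1.3126e+6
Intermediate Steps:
E(o) = 3*o/4 (E(o) = (6*o)/8 = 3*o/4)
G(b) = 1/(2*b)
y = 1312596
Z(z) = 2*z*(2/15 + z) (Z(z) = (z + z)*(z + 1/(2*(((3/4)*5)))) = (2*z)*(z + 1/(2*(15/4))) = (2*z)*(z + (1/2)*(4/15)) = (2*z)*(z + 2/15) = (2*z)*(2/15 + z) = 2*z*(2/15 + z))
Z(M(-3*1)) - y = 2*(-3*1)*(2 + 15*(-3*1))/15 - 1*1312596 = (2/15)*(-3)*(2 + 15*(-3)) - 1312596 = (2/15)*(-3)*(2 - 45) - 1312596 = (2/15)*(-3)*(-43) - 1312596 = 86/5 - 1312596 = -6562894/5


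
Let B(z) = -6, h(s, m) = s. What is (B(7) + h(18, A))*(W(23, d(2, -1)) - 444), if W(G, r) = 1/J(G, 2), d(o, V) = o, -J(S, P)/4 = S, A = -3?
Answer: -122547/23 ≈ -5328.1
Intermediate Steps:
J(S, P) = -4*S
W(G, r) = -1/(4*G) (W(G, r) = 1/(-4*G) = -1/(4*G))
(B(7) + h(18, A))*(W(23, d(2, -1)) - 444) = (-6 + 18)*(-¼/23 - 444) = 12*(-¼*1/23 - 444) = 12*(-1/92 - 444) = 12*(-40849/92) = -122547/23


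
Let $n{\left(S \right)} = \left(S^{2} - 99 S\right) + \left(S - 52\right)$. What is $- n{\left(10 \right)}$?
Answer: $932$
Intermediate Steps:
$n{\left(S \right)} = -52 + S^{2} - 98 S$ ($n{\left(S \right)} = \left(S^{2} - 99 S\right) + \left(-52 + S\right) = -52 + S^{2} - 98 S$)
$- n{\left(10 \right)} = - (-52 + 10^{2} - 980) = - (-52 + 100 - 980) = \left(-1\right) \left(-932\right) = 932$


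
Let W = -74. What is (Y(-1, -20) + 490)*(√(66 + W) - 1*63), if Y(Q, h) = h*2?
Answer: -28350 + 900*I*√2 ≈ -28350.0 + 1272.8*I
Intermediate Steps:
Y(Q, h) = 2*h
(Y(-1, -20) + 490)*(√(66 + W) - 1*63) = (2*(-20) + 490)*(√(66 - 74) - 1*63) = (-40 + 490)*(√(-8) - 63) = 450*(2*I*√2 - 63) = 450*(-63 + 2*I*√2) = -28350 + 900*I*√2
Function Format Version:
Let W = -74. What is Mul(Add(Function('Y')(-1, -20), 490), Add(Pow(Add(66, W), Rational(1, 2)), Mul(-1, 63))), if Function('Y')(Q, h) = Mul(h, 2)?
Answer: Add(-28350, Mul(900, I, Pow(2, Rational(1, 2)))) ≈ Add(-28350., Mul(1272.8, I))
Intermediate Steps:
Function('Y')(Q, h) = Mul(2, h)
Mul(Add(Function('Y')(-1, -20), 490), Add(Pow(Add(66, W), Rational(1, 2)), Mul(-1, 63))) = Mul(Add(Mul(2, -20), 490), Add(Pow(Add(66, -74), Rational(1, 2)), Mul(-1, 63))) = Mul(Add(-40, 490), Add(Pow(-8, Rational(1, 2)), -63)) = Mul(450, Add(Mul(2, I, Pow(2, Rational(1, 2))), -63)) = Mul(450, Add(-63, Mul(2, I, Pow(2, Rational(1, 2))))) = Add(-28350, Mul(900, I, Pow(2, Rational(1, 2))))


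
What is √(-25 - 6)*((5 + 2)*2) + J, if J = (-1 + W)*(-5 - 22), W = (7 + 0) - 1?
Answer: -135 + 14*I*√31 ≈ -135.0 + 77.949*I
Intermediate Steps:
W = 6 (W = 7 - 1 = 6)
J = -135 (J = (-1 + 6)*(-5 - 22) = 5*(-27) = -135)
√(-25 - 6)*((5 + 2)*2) + J = √(-25 - 6)*((5 + 2)*2) - 135 = √(-31)*(7*2) - 135 = (I*√31)*14 - 135 = 14*I*√31 - 135 = -135 + 14*I*√31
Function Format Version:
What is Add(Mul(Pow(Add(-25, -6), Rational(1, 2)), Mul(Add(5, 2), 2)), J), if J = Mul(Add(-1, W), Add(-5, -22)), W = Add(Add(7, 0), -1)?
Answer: Add(-135, Mul(14, I, Pow(31, Rational(1, 2)))) ≈ Add(-135.00, Mul(77.949, I))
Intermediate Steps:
W = 6 (W = Add(7, -1) = 6)
J = -135 (J = Mul(Add(-1, 6), Add(-5, -22)) = Mul(5, -27) = -135)
Add(Mul(Pow(Add(-25, -6), Rational(1, 2)), Mul(Add(5, 2), 2)), J) = Add(Mul(Pow(Add(-25, -6), Rational(1, 2)), Mul(Add(5, 2), 2)), -135) = Add(Mul(Pow(-31, Rational(1, 2)), Mul(7, 2)), -135) = Add(Mul(Mul(I, Pow(31, Rational(1, 2))), 14), -135) = Add(Mul(14, I, Pow(31, Rational(1, 2))), -135) = Add(-135, Mul(14, I, Pow(31, Rational(1, 2))))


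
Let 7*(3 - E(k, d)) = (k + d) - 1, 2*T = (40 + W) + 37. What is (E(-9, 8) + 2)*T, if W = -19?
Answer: 1073/7 ≈ 153.29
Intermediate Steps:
T = 29 (T = ((40 - 19) + 37)/2 = (21 + 37)/2 = (½)*58 = 29)
E(k, d) = 22/7 - d/7 - k/7 (E(k, d) = 3 - ((k + d) - 1)/7 = 3 - ((d + k) - 1)/7 = 3 - (-1 + d + k)/7 = 3 + (⅐ - d/7 - k/7) = 22/7 - d/7 - k/7)
(E(-9, 8) + 2)*T = ((22/7 - ⅐*8 - ⅐*(-9)) + 2)*29 = ((22/7 - 8/7 + 9/7) + 2)*29 = (23/7 + 2)*29 = (37/7)*29 = 1073/7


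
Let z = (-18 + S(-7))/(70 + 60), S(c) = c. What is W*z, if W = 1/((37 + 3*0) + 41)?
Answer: -5/2028 ≈ -0.0024655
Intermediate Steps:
W = 1/78 (W = 1/((37 + 0) + 41) = 1/(37 + 41) = 1/78 ≈ 0.012821)
z = -5/26 (z = (-18 - 7)/(70 + 60) = -25/130 = -25*1/130 = -5/26 ≈ -0.19231)
W*z = (1/78)*(-5/26) = -5/2028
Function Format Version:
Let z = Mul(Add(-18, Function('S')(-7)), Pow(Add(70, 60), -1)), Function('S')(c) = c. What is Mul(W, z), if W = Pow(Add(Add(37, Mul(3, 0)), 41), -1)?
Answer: Rational(-5, 2028) ≈ -0.0024655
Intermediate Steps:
W = Rational(1, 78) (W = Pow(Add(Add(37, 0), 41), -1) = Pow(Add(37, 41), -1) = Pow(78, -1) = Rational(1, 78) ≈ 0.012821)
z = Rational(-5, 26) (z = Mul(Add(-18, -7), Pow(Add(70, 60), -1)) = Mul(-25, Pow(130, -1)) = Mul(-25, Rational(1, 130)) = Rational(-5, 26) ≈ -0.19231)
Mul(W, z) = Mul(Rational(1, 78), Rational(-5, 26)) = Rational(-5, 2028)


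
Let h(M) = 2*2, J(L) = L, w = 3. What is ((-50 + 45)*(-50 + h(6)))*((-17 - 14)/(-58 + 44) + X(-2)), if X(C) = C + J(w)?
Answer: 5175/7 ≈ 739.29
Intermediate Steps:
h(M) = 4
X(C) = 3 + C (X(C) = C + 3 = 3 + C)
((-50 + 45)*(-50 + h(6)))*((-17 - 14)/(-58 + 44) + X(-2)) = ((-50 + 45)*(-50 + 4))*((-17 - 14)/(-58 + 44) + (3 - 2)) = (-5*(-46))*(-31/(-14) + 1) = 230*(-31*(-1/14) + 1) = 230*(31/14 + 1) = 230*(45/14) = 5175/7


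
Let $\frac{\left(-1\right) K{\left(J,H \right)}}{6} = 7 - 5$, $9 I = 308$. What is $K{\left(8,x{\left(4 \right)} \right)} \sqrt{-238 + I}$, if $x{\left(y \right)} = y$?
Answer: $- 4 i \sqrt{1834} \approx - 171.3 i$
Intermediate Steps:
$I = \frac{308}{9}$ ($I = \frac{1}{9} \cdot 308 = \frac{308}{9} \approx 34.222$)
$K{\left(J,H \right)} = -12$ ($K{\left(J,H \right)} = - 6 \left(7 - 5\right) = \left(-6\right) 2 = -12$)
$K{\left(8,x{\left(4 \right)} \right)} \sqrt{-238 + I} = - 12 \sqrt{-238 + \frac{308}{9}} = - 12 \sqrt{- \frac{1834}{9}} = - 12 \frac{i \sqrt{1834}}{3} = - 4 i \sqrt{1834}$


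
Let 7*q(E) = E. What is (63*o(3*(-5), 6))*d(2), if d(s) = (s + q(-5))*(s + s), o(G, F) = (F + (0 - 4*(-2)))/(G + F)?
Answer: -504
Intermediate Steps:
q(E) = E/7
o(G, F) = (8 + F)/(F + G) (o(G, F) = (F + (0 + 8))/(F + G) = (F + 8)/(F + G) = (8 + F)/(F + G))
d(s) = 2*s*(-5/7 + s) (d(s) = (s + (1/7)*(-5))*(s + s) = (s - 5/7)*(2*s) = (-5/7 + s)*(2*s) = 2*s*(-5/7 + s))
(63*o(3*(-5), 6))*d(2) = (63*((8 + 6)/(6 + 3*(-5))))*((2/7)*2*(-5 + 7*2)) = (63*(14/(6 - 15)))*((2/7)*2*(-5 + 14)) = (63*(14/(-9)))*((2/7)*2*9) = (63*(-1/9*14))*(36/7) = (63*(-14/9))*(36/7) = -98*36/7 = -504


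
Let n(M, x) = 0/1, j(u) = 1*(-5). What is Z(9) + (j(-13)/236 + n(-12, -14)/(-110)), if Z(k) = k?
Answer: 2119/236 ≈ 8.9788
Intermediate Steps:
j(u) = -5
n(M, x) = 0 (n(M, x) = 0*1 = 0)
Z(9) + (j(-13)/236 + n(-12, -14)/(-110)) = 9 + (-5/236 + 0/(-110)) = 9 + (-5*1/236 + 0*(-1/110)) = 9 + (-5/236 + 0) = 9 - 5/236 = 2119/236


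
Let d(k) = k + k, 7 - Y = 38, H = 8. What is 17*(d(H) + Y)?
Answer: -255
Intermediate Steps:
Y = -31 (Y = 7 - 1*38 = 7 - 38 = -31)
d(k) = 2*k
17*(d(H) + Y) = 17*(2*8 - 31) = 17*(16 - 31) = 17*(-15) = -255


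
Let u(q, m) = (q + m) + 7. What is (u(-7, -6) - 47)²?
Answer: 2809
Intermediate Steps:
u(q, m) = 7 + m + q (u(q, m) = (m + q) + 7 = 7 + m + q)
(u(-7, -6) - 47)² = ((7 - 6 - 7) - 47)² = (-6 - 47)² = (-53)² = 2809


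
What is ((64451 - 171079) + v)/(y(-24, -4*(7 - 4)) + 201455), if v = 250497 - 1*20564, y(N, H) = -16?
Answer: 17615/28777 ≈ 0.61212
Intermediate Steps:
v = 229933 (v = 250497 - 20564 = 229933)
((64451 - 171079) + v)/(y(-24, -4*(7 - 4)) + 201455) = ((64451 - 171079) + 229933)/(-16 + 201455) = (-106628 + 229933)/201439 = 123305*(1/201439) = 17615/28777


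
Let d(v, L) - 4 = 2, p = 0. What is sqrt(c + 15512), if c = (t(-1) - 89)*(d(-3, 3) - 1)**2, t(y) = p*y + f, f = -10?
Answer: sqrt(13037) ≈ 114.18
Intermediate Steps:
d(v, L) = 6 (d(v, L) = 4 + 2 = 6)
t(y) = -10 (t(y) = 0*y - 10 = 0 - 10 = -10)
c = -2475 (c = (-10 - 89)*(6 - 1)**2 = -99*5**2 = -99*25 = -2475)
sqrt(c + 15512) = sqrt(-2475 + 15512) = sqrt(13037)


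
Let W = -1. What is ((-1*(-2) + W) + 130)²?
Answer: 17161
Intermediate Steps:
((-1*(-2) + W) + 130)² = ((-1*(-2) - 1) + 130)² = ((2 - 1) + 130)² = (1 + 130)² = 131² = 17161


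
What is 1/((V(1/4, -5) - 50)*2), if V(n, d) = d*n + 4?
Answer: -2/189 ≈ -0.010582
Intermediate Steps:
V(n, d) = 4 + d*n
1/((V(1/4, -5) - 50)*2) = 1/(((4 - 5/4) - 50)*2) = 1/((11/4 - 50)*2) = 1/(-189/4*2) = 1/(-189/2) = -2/189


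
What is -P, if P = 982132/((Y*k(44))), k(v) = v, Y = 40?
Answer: -245533/440 ≈ -558.03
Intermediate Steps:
P = 245533/440 (P = 982132/((40*44)) = 982132/1760 = 982132*(1/1760) = 245533/440 ≈ 558.03)
-P = -1*245533/440 = -245533/440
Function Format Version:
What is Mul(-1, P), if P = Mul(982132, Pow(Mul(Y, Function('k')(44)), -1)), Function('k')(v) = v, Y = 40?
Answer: Rational(-245533, 440) ≈ -558.03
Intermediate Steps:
P = Rational(245533, 440) (P = Mul(982132, Pow(Mul(40, 44), -1)) = Mul(982132, Pow(1760, -1)) = Mul(982132, Rational(1, 1760)) = Rational(245533, 440) ≈ 558.03)
Mul(-1, P) = Mul(-1, Rational(245533, 440)) = Rational(-245533, 440)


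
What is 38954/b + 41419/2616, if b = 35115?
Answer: 172925761/10206760 ≈ 16.942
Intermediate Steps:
38954/b + 41419/2616 = 38954/35115 + 41419/2616 = 172925761/10206760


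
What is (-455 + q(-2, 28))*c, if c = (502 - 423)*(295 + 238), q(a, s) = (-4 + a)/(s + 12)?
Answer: -383300021/20 ≈ -1.9165e+7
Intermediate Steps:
q(a, s) = (-4 + a)/(12 + s)
c = 42107 (c = 79*533 = 42107)
(-455 + q(-2, 28))*c = (-455 + (-4 - 2)/(12 + 28))*42107 = (-455 - 6/40)*42107 = (-455 + (1/40)*(-6))*42107 = (-455 - 3/20)*42107 = -9103/20*42107 = -383300021/20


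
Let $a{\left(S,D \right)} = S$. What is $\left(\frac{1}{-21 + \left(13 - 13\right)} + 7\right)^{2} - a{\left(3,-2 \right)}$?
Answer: $\frac{19993}{441} \approx 45.336$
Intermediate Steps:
$\left(\frac{1}{-21 + \left(13 - 13\right)} + 7\right)^{2} - a{\left(3,-2 \right)} = \left(\frac{1}{-21 + \left(13 - 13\right)} + 7\right)^{2} - 3 = \left(\frac{1}{-21 + 0} + 7\right)^{2} - 3 = \left(\frac{1}{-21} + 7\right)^{2} - 3 = \left(- \frac{1}{21} + 7\right)^{2} - 3 = \left(\frac{146}{21}\right)^{2} - 3 = \frac{21316}{441} - 3 = \frac{19993}{441}$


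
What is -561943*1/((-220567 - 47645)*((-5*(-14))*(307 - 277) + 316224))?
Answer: 561943/85378316688 ≈ 6.5818e-6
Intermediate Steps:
-561943*1/((-220567 - 47645)*((-5*(-14))*(307 - 277) + 316224)) = -561943*(-1/(268212*(70*30 + 316224))) = -561943*(-1/(268212*(2100 + 316224))) = -561943/(318324*(-268212)) = -561943/(-85378316688) = -561943*(-1/85378316688) = 561943/85378316688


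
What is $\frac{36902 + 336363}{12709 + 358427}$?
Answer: $\frac{373265}{371136} \approx 1.0057$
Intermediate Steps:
$\frac{36902 + 336363}{12709 + 358427} = \frac{373265}{371136}$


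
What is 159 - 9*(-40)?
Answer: 519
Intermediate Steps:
159 - 9*(-40) = 159 + 360 = 519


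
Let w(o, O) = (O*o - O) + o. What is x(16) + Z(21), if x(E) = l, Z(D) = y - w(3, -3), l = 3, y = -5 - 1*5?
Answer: -4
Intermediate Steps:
w(o, O) = o - O + O*o (w(o, O) = (-O + O*o) + o = o - O + O*o)
y = -10 (y = -5 - 5 = -10)
Z(D) = -7 (Z(D) = -10 - (3 - 1*(-3) - 3*3) = -10 - (3 + 3 - 9) = -10 - 1*(-3) = -10 + 3 = -7)
x(E) = 3
x(16) + Z(21) = 3 - 7 = -4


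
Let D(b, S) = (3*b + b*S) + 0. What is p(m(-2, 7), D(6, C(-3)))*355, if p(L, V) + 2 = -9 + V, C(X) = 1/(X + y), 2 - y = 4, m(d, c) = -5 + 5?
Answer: 2059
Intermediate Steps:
m(d, c) = 0
y = -2 (y = 2 - 1*4 = 2 - 4 = -2)
C(X) = 1/(-2 + X) (C(X) = 1/(X - 2) = 1/(-2 + X))
D(b, S) = 3*b + S*b (D(b, S) = (3*b + S*b) + 0 = 3*b + S*b)
p(L, V) = -11 + V (p(L, V) = -2 + (-9 + V) = -11 + V)
p(m(-2, 7), D(6, C(-3)))*355 = (-11 + 6*(3 + 1/(-2 - 3)))*355 = (-11 + 6*(3 + 1/(-5)))*355 = (-11 + 6*(3 - ⅕))*355 = (-11 + 6*(14/5))*355 = (-11 + 84/5)*355 = (29/5)*355 = 2059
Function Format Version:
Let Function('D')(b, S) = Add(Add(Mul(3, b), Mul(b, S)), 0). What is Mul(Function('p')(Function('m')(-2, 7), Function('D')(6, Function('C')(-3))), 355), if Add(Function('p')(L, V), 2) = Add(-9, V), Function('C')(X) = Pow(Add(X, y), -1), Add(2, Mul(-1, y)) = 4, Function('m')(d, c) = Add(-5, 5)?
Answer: 2059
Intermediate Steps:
Function('m')(d, c) = 0
y = -2 (y = Add(2, Mul(-1, 4)) = Add(2, -4) = -2)
Function('C')(X) = Pow(Add(-2, X), -1) (Function('C')(X) = Pow(Add(X, -2), -1) = Pow(Add(-2, X), -1))
Function('D')(b, S) = Add(Mul(3, b), Mul(S, b)) (Function('D')(b, S) = Add(Add(Mul(3, b), Mul(S, b)), 0) = Add(Mul(3, b), Mul(S, b)))
Function('p')(L, V) = Add(-11, V) (Function('p')(L, V) = Add(-2, Add(-9, V)) = Add(-11, V))
Mul(Function('p')(Function('m')(-2, 7), Function('D')(6, Function('C')(-3))), 355) = Mul(Add(-11, Mul(6, Add(3, Pow(Add(-2, -3), -1)))), 355) = Mul(Add(-11, Mul(6, Add(3, Pow(-5, -1)))), 355) = Mul(Add(-11, Mul(6, Add(3, Rational(-1, 5)))), 355) = Mul(Add(-11, Mul(6, Rational(14, 5))), 355) = Mul(Add(-11, Rational(84, 5)), 355) = Mul(Rational(29, 5), 355) = 2059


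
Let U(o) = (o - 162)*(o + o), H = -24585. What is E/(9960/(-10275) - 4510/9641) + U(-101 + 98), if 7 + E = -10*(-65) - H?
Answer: -78605896060/4745487 ≈ -16564.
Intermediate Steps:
U(o) = 2*o*(-162 + o) (U(o) = (-162 + o)*(2*o) = 2*o*(-162 + o))
E = 25228 (E = -7 + (-10*(-65) - 1*(-24585)) = -7 + (650 + 24585) = -7 + 25235 = 25228)
E/(9960/(-10275) - 4510/9641) + U(-101 + 98) = 25228/(9960/(-10275) - 4510/9641) + 2*(-101 + 98)*(-162 + (-101 + 98)) = 25228/(9960*(-1/10275) - 4510*1/9641) + 2*(-3)*(-162 - 3) = 25228/(-664/685 - 4510/9641) + 2*(-3)*(-165) = 25228/(-9490974/6604085) + 990 = 25228*(-6604085/9490974) + 990 = -83303928190/4745487 + 990 = -78605896060/4745487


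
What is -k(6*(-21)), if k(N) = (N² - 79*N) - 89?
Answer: -25741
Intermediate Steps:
k(N) = -89 + N² - 79*N
-k(6*(-21)) = -(-89 + (6*(-21))² - 474*(-21)) = -(-89 + (-126)² - 79*(-126)) = -(-89 + 15876 + 9954) = -1*25741 = -25741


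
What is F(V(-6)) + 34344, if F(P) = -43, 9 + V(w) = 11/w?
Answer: 34301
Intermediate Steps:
V(w) = -9 + 11/w
F(V(-6)) + 34344 = -43 + 34344 = 34301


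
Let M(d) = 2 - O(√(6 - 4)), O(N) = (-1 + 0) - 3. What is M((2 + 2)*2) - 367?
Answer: -361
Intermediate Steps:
O(N) = -4 (O(N) = -1 - 3 = -4)
M(d) = 6 (M(d) = 2 - 1*(-4) = 2 + 4 = 6)
M((2 + 2)*2) - 367 = 6 - 367 = -361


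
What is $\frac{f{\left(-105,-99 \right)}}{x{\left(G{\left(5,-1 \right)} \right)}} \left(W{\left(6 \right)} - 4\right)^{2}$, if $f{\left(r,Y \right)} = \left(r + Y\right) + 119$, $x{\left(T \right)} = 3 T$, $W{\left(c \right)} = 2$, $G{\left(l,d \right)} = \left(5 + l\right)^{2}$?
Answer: $- \frac{17}{15} \approx -1.1333$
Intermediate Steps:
$f{\left(r,Y \right)} = 119 + Y + r$ ($f{\left(r,Y \right)} = \left(Y + r\right) + 119 = 119 + Y + r$)
$\frac{f{\left(-105,-99 \right)}}{x{\left(G{\left(5,-1 \right)} \right)}} \left(W{\left(6 \right)} - 4\right)^{2} = \frac{119 - 99 - 105}{3 \left(5 + 5\right)^{2}} \left(2 - 4\right)^{2} = - \frac{85}{3 \cdot 10^{2}} \left(-2\right)^{2} = - \frac{85}{3 \cdot 100} \cdot 4 = - \frac{85}{300} \cdot 4 = \left(-85\right) \frac{1}{300} \cdot 4 = \left(- \frac{17}{60}\right) 4 = - \frac{17}{15}$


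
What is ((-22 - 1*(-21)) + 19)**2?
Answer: 324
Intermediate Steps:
((-22 - 1*(-21)) + 19)**2 = ((-22 + 21) + 19)**2 = (-1 + 19)**2 = 18**2 = 324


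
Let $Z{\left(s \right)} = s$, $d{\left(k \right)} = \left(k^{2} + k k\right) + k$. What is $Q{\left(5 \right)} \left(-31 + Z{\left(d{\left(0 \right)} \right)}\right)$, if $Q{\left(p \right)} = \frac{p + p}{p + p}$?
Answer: $-31$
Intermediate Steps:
$d{\left(k \right)} = k + 2 k^{2}$ ($d{\left(k \right)} = \left(k^{2} + k^{2}\right) + k = 2 k^{2} + k = k + 2 k^{2}$)
$Q{\left(p \right)} = 1$ ($Q{\left(p \right)} = \frac{2 p}{2 p} = 2 p \frac{1}{2 p} = 1$)
$Q{\left(5 \right)} \left(-31 + Z{\left(d{\left(0 \right)} \right)}\right) = 1 \left(-31 + 0 \left(1 + 2 \cdot 0\right)\right) = 1 \left(-31 + 0 \left(1 + 0\right)\right) = 1 \left(-31 + 0 \cdot 1\right) = 1 \left(-31 + 0\right) = 1 \left(-31\right) = -31$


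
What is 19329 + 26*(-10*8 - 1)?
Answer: 17223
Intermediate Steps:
19329 + 26*(-10*8 - 1) = 19329 + 26*(-80 - 1) = 19329 + 26*(-81) = 19329 - 2106 = 17223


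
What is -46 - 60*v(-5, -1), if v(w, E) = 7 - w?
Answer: -766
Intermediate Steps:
-46 - 60*v(-5, -1) = -46 - 60*(7 - 1*(-5)) = -46 - 60*(7 + 5) = -46 - 60*12 = -46 - 720 = -766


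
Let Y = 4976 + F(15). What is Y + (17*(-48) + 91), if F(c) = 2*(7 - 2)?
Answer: 4261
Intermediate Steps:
F(c) = 10 (F(c) = 2*5 = 10)
Y = 4986 (Y = 4976 + 10 = 4986)
Y + (17*(-48) + 91) = 4986 + (17*(-48) + 91) = 4986 + (-816 + 91) = 4986 - 725 = 4261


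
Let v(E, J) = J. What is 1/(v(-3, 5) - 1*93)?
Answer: -1/88 ≈ -0.011364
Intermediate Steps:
1/(v(-3, 5) - 1*93) = 1/(5 - 1*93) = 1/(5 - 93) = 1/(-88) = -1/88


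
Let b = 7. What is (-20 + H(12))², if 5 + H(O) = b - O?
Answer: 900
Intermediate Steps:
H(O) = 2 - O (H(O) = -5 + (7 - O) = 2 - O)
(-20 + H(12))² = (-20 + (2 - 1*12))² = (-20 + (2 - 12))² = (-20 - 10)² = (-30)² = 900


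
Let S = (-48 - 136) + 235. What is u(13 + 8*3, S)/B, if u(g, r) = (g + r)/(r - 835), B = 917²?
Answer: -11/82407122 ≈ -1.3348e-7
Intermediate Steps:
B = 840889
S = 51 (S = -184 + 235 = 51)
u(g, r) = (g + r)/(-835 + r)
u(13 + 8*3, S)/B = (((13 + 8*3) + 51)/(-835 + 51))/840889 = (((13 + 24) + 51)/(-784))*(1/840889) = -(37 + 51)/784*(1/840889) = -1/784*88*(1/840889) = -11/98*1/840889 = -11/82407122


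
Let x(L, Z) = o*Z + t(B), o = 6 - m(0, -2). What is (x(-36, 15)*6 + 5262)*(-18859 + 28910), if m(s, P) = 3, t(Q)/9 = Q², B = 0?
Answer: 55602132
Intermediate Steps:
t(Q) = 9*Q²
o = 3 (o = 6 - 1*3 = 6 - 3 = 3)
x(L, Z) = 3*Z (x(L, Z) = 3*Z + 9*0² = 3*Z + 9*0 = 3*Z + 0 = 3*Z)
(x(-36, 15)*6 + 5262)*(-18859 + 28910) = ((3*15)*6 + 5262)*(-18859 + 28910) = (45*6 + 5262)*10051 = (270 + 5262)*10051 = 5532*10051 = 55602132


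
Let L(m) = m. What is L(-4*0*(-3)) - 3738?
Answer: -3738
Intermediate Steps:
L(-4*0*(-3)) - 3738 = -4*0*(-3) - 3738 = 0*(-3) - 3738 = 0 - 3738 = -3738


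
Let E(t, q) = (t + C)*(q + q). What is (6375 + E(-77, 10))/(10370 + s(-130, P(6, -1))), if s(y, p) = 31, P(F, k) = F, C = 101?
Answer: 2285/3467 ≈ 0.65907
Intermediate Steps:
E(t, q) = 2*q*(101 + t) (E(t, q) = (t + 101)*(q + q) = (101 + t)*(2*q) = 2*q*(101 + t))
(6375 + E(-77, 10))/(10370 + s(-130, P(6, -1))) = (6375 + 2*10*(101 - 77))/(10370 + 31) = (6375 + 2*10*24)/10401 = (6375 + 480)*(1/10401) = 6855*(1/10401) = 2285/3467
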